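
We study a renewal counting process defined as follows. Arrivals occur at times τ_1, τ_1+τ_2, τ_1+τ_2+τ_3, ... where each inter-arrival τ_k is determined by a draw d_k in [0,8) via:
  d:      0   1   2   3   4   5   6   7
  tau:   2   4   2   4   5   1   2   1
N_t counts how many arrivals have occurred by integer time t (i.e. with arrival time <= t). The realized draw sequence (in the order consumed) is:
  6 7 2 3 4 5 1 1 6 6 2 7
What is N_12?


draw d_1=6: τ_1=2, arrival time A_1=2
draw d_2=7: τ_2=1, arrival time A_2=3
draw d_3=2: τ_3=2, arrival time A_3=5
draw d_4=3: τ_4=4, arrival time A_4=9
draw d_5=4: τ_5=5, arrival time A_5=14
draw d_6=5: τ_6=1, arrival time A_6=15
draw d_7=1: τ_7=4, arrival time A_7=19
draw d_8=1: τ_8=4, arrival time A_8=23
draw d_9=6: τ_9=2, arrival time A_9=25
draw d_10=6: τ_10=2, arrival time A_10=27
draw d_11=2: τ_11=2, arrival time A_11=29
draw d_12=7: τ_12=1, arrival time A_12=30
N_t over t=0..12: 0:0 1:0 2:1 3:2 4:2 5:3 6:3 7:3 8:3 9:4 10:4 11:4 12:4

4


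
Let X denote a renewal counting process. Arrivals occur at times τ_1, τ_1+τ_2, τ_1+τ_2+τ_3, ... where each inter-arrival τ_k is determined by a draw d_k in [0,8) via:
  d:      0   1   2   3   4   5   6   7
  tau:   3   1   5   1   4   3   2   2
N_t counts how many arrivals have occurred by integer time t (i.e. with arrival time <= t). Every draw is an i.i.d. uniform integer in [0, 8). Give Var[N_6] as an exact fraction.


Inter-arrival values over d=0..7: [3, 1, 5, 1, 4, 3, 2, 2]
Each d has probability 1/8, so the pmf of τ is: f(1) = 1/4, f(2) = 1/4, f(3) = 1/4, f(4) = 1/8, f(5) = 1/8
Let p_n(j) = P(N_n = j), with p_0 = [1]. Condition on τ_1: p_n(0) = P(τ > n), and for j >= 1, p_n(j) = Σ_{k<=n} f(k)·p_{n−k}(j−1)
p_1 = [3/4, 1/4]  (j = 0..1)
p_2 = [1/2, 7/16, 1/16]  (j = 0..2)
p_3 = [1/4, 9/16, 11/64, 1/64]  (j = 0..3)
p_4 = [1/8, 1/2, 5/16, 15/256, 1/256]  (j = 0..4)
p_5 = [0, 7/16, 13/32, 35/256, 19/1024, 1/1024]  (j = 0..5)
p_6 = [0, 1/4, 59/128, 59/256, 27/512, 23/4096, 1/4096]  (j = 0..6)
E[N_6] = Σ j·p_6(j) = 8617/4096;  E[N_6²] = Σ j²·p_6(j) = 21139/4096
Var[N_6] = 21139/4096 − (8617/4096)² = 12332655/16777216

12332655/16777216


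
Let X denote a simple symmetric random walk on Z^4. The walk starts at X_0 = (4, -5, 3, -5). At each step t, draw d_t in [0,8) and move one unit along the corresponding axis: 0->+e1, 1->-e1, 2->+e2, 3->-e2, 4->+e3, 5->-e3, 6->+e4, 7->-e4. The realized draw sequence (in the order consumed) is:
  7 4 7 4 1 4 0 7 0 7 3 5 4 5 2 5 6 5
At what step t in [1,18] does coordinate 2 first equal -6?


t=0: X=(4, -5, 3, -5), d=7 → -e4, X_1=(4, -5, 3, -6)
t=1: X=(4, -5, 3, -6), d=4 → +e3, X_2=(4, -5, 4, -6)
t=2: X=(4, -5, 4, -6), d=7 → -e4, X_3=(4, -5, 4, -7)
t=3: X=(4, -5, 4, -7), d=4 → +e3, X_4=(4, -5, 5, -7)
t=4: X=(4, -5, 5, -7), d=1 → -e1, X_5=(3, -5, 5, -7)
t=5: X=(3, -5, 5, -7), d=4 → +e3, X_6=(3, -5, 6, -7)
t=6: X=(3, -5, 6, -7), d=0 → +e1, X_7=(4, -5, 6, -7)
t=7: X=(4, -5, 6, -7), d=7 → -e4, X_8=(4, -5, 6, -8)
t=8: X=(4, -5, 6, -8), d=0 → +e1, X_9=(5, -5, 6, -8)
t=9: X=(5, -5, 6, -8), d=7 → -e4, X_10=(5, -5, 6, -9)
t=10: X=(5, -5, 6, -9), d=3 → -e2, X_11=(5, -6, 6, -9)
t=11: X=(5, -6, 6, -9), d=5 → -e3, X_12=(5, -6, 5, -9)
t=12: X=(5, -6, 5, -9), d=4 → +e3, X_13=(5, -6, 6, -9)
t=13: X=(5, -6, 6, -9), d=5 → -e3, X_14=(5, -6, 5, -9)
t=14: X=(5, -6, 5, -9), d=2 → +e2, X_15=(5, -5, 5, -9)
t=15: X=(5, -5, 5, -9), d=5 → -e3, X_16=(5, -5, 4, -9)
t=16: X=(5, -5, 4, -9), d=6 → +e4, X_17=(5, -5, 4, -8)
t=17: X=(5, -5, 4, -8), d=5 → -e3, X_18=(5, -5, 3, -8)

11


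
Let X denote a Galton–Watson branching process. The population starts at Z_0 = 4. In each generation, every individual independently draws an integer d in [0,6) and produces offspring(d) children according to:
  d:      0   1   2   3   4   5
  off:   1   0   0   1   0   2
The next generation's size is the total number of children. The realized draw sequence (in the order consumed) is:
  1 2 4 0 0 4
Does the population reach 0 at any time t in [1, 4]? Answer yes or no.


yes

gen 0: Z_0=4, draws=[1, 2, 4, 0], offspring=[0, 0, 0, 1], Z_1=1
gen 1: Z_1=1, draws=[0], offspring=[1], Z_2=1
gen 2: Z_2=1, draws=[4], offspring=[0], Z_3=0
gen 3: Z_3=0, draws=[], offspring=[], Z_4=0


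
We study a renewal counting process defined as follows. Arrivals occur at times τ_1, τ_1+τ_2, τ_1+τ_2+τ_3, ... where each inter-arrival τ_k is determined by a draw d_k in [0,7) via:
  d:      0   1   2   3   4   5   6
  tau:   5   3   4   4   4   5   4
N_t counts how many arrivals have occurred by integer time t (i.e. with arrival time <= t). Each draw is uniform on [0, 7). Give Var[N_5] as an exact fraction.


Inter-arrival values over d=0..6: [5, 3, 4, 4, 4, 5, 4]
Each d has probability 1/7, so the pmf of τ is: f(3) = 1/7, f(4) = 4/7, f(5) = 2/7
Let p_n(j) = P(N_n = j), with p_0 = [1]. Condition on τ_1: p_n(0) = P(τ > n), and for j >= 1, p_n(j) = Σ_{k<=n} f(k)·p_{n−k}(j−1)
p_1 = [1]  (j = 0)
p_2 = [1]  (j = 0)
p_3 = [6/7, 1/7]  (j = 0..1)
p_4 = [2/7, 5/7]  (j = 0..1)
p_5 = [0, 1]  (j = 0..1)
E[N_5] = Σ j·p_5(j) = 1;  E[N_5²] = Σ j²·p_5(j) = 1
Var[N_5] = 1 − (1)² = 0

0


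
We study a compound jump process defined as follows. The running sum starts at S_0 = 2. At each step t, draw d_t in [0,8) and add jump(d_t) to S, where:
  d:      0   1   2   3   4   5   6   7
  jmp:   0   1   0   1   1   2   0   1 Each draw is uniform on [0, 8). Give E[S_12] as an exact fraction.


Outcome values over d=0..7: [0, 1, 0, 1, 1, 2, 0, 1]
Σy = 6, Σy² = 8, M = 8
μ = 6/8 = 3/4,  σ² = 8/8 − (3/4)² = 7/16
E[S_12] = 2 + 12·(3/4) = 11

11


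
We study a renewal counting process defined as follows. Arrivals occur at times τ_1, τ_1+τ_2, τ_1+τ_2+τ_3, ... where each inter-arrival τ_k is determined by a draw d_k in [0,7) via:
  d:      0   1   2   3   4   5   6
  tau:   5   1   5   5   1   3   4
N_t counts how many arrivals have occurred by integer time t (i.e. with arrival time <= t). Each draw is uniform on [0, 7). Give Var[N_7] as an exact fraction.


519607581692/678223072849

Inter-arrival values over d=0..6: [5, 1, 5, 5, 1, 3, 4]
Each d has probability 1/7, so the pmf of τ is: f(1) = 2/7, f(3) = 1/7, f(4) = 1/7, f(5) = 3/7
Let p_n(j) = P(N_n = j), with p_0 = [1]. Condition on τ_1: p_n(0) = P(τ > n), and for j >= 1, p_n(j) = Σ_{k<=n} f(k)·p_{n−k}(j−1)
p_1 = [5/7, 2/7]  (j = 0..1)
p_2 = [5/7, 10/49, 4/49]  (j = 0..2)
p_3 = [4/7, 17/49, 20/343, 8/343]  (j = 0..3)
p_4 = [3/7, 20/49, 48/343, 40/2401, 16/2401]  (j = 0..4)
p_5 = [0, 37/49, 64/343, 124/2401, 80/16807, 32/16807]  (j = 0..5)
p_6 = [0, 24/49, 143/343, 176/2401, 304/16807, 160/117649, 64/117649]  (j = 0..6)
p_7 = [0, 22/49, 115/343, 438/2401, 64/2401, 720/117649, 320/823543, 128/823543]  (j = 0..7)
E[N_7] = Σ j·p_7(j) = 1488510/823543;  E[N_7²] = Σ j²·p_7(j) = 3321344/823543
Var[N_7] = 3321344/823543 − (1488510/823543)² = 519607581692/678223072849


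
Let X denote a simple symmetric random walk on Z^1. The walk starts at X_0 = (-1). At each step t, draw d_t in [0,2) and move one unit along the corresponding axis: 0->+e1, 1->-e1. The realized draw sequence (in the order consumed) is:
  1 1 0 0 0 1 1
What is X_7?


(-2)

t=0: X=(-1), d=1 → -e1, X_1=(-2)
t=1: X=(-2), d=1 → -e1, X_2=(-3)
t=2: X=(-3), d=0 → +e1, X_3=(-2)
t=3: X=(-2), d=0 → +e1, X_4=(-1)
t=4: X=(-1), d=0 → +e1, X_5=(0)
t=5: X=(0), d=1 → -e1, X_6=(-1)
t=6: X=(-1), d=1 → -e1, X_7=(-2)


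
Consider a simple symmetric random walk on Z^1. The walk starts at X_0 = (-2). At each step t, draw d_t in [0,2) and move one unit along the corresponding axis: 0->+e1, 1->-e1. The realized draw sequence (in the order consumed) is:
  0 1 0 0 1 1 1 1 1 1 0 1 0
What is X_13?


(-5)

t=0: X=(-2), d=0 → +e1, X_1=(-1)
t=1: X=(-1), d=1 → -e1, X_2=(-2)
t=2: X=(-2), d=0 → +e1, X_3=(-1)
t=3: X=(-1), d=0 → +e1, X_4=(0)
t=4: X=(0), d=1 → -e1, X_5=(-1)
t=5: X=(-1), d=1 → -e1, X_6=(-2)
t=6: X=(-2), d=1 → -e1, X_7=(-3)
t=7: X=(-3), d=1 → -e1, X_8=(-4)
t=8: X=(-4), d=1 → -e1, X_9=(-5)
t=9: X=(-5), d=1 → -e1, X_10=(-6)
t=10: X=(-6), d=0 → +e1, X_11=(-5)
t=11: X=(-5), d=1 → -e1, X_12=(-6)
t=12: X=(-6), d=0 → +e1, X_13=(-5)


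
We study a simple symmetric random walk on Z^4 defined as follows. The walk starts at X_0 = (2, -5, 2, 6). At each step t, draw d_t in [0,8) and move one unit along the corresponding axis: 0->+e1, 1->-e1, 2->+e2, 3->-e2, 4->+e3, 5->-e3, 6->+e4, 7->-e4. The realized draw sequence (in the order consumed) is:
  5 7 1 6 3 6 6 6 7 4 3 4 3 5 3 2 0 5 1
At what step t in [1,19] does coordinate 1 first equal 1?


t=0: X=(2, -5, 2, 6), d=5 → -e3, X_1=(2, -5, 1, 6)
t=1: X=(2, -5, 1, 6), d=7 → -e4, X_2=(2, -5, 1, 5)
t=2: X=(2, -5, 1, 5), d=1 → -e1, X_3=(1, -5, 1, 5)
t=3: X=(1, -5, 1, 5), d=6 → +e4, X_4=(1, -5, 1, 6)
t=4: X=(1, -5, 1, 6), d=3 → -e2, X_5=(1, -6, 1, 6)
t=5: X=(1, -6, 1, 6), d=6 → +e4, X_6=(1, -6, 1, 7)
t=6: X=(1, -6, 1, 7), d=6 → +e4, X_7=(1, -6, 1, 8)
t=7: X=(1, -6, 1, 8), d=6 → +e4, X_8=(1, -6, 1, 9)
t=8: X=(1, -6, 1, 9), d=7 → -e4, X_9=(1, -6, 1, 8)
t=9: X=(1, -6, 1, 8), d=4 → +e3, X_10=(1, -6, 2, 8)
t=10: X=(1, -6, 2, 8), d=3 → -e2, X_11=(1, -7, 2, 8)
t=11: X=(1, -7, 2, 8), d=4 → +e3, X_12=(1, -7, 3, 8)
t=12: X=(1, -7, 3, 8), d=3 → -e2, X_13=(1, -8, 3, 8)
t=13: X=(1, -8, 3, 8), d=5 → -e3, X_14=(1, -8, 2, 8)
t=14: X=(1, -8, 2, 8), d=3 → -e2, X_15=(1, -9, 2, 8)
t=15: X=(1, -9, 2, 8), d=2 → +e2, X_16=(1, -8, 2, 8)
t=16: X=(1, -8, 2, 8), d=0 → +e1, X_17=(2, -8, 2, 8)
t=17: X=(2, -8, 2, 8), d=5 → -e3, X_18=(2, -8, 1, 8)
t=18: X=(2, -8, 1, 8), d=1 → -e1, X_19=(1, -8, 1, 8)

3


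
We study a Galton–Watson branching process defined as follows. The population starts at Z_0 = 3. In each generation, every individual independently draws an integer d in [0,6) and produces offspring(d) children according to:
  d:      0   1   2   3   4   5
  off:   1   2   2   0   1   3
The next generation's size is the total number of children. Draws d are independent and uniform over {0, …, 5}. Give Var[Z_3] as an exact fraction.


Outcome values over d=0..5: [1, 2, 2, 0, 1, 3]
Σy = 9, Σy² = 19, M = 6
μ = 9/6 = 3/2,  σ² = 19/6 − (3/2)² = 11/12
V_0 = 0, E_0 = 3
V_1 = 11/12·E_0 + (3/2)²·V_0 = 11/4;  E_1 = 9/2
V_2 = 11/12·E_1 + (3/2)²·V_1 = 165/16;  E_2 = 27/4
V_3 = 11/12·E_2 + (3/2)²·V_2 = 1881/64;  E_3 = 81/8

1881/64


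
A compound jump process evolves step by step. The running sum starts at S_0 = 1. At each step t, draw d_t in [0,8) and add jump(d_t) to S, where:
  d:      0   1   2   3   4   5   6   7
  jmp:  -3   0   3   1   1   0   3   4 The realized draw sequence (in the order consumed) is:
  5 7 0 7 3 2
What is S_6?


10

t=0: S=1, d=5, jump=0, S_1=1
t=1: S=1, d=7, jump=4, S_2=5
t=2: S=5, d=0, jump=-3, S_3=2
t=3: S=2, d=7, jump=4, S_4=6
t=4: S=6, d=3, jump=1, S_5=7
t=5: S=7, d=2, jump=3, S_6=10


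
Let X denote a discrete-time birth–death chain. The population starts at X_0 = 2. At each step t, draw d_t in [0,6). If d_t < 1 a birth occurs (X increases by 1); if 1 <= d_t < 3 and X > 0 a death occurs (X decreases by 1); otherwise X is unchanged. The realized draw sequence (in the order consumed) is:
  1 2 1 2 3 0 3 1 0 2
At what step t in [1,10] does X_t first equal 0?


t=0: X=2, d=1 → death, X_1=1
t=1: X=1, d=2 → death, X_2=0
t=2: X=0, d=1 → hold, X_3=0
t=3: X=0, d=2 → hold, X_4=0
t=4: X=0, d=3 → hold, X_5=0
t=5: X=0, d=0 → birth, X_6=1
t=6: X=1, d=3 → hold, X_7=1
t=7: X=1, d=1 → death, X_8=0
t=8: X=0, d=0 → birth, X_9=1
t=9: X=1, d=2 → death, X_10=0

2


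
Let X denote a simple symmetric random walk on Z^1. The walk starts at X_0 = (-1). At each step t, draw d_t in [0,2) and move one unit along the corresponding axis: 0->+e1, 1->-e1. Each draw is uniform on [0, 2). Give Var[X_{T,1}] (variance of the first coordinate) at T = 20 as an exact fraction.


20

Outcome values over d=0..1: [1, -1]
Σy = 0, Σy² = 2, M = 2
μ = 0/2 = 0,  σ² = 2/2 − (0)² = 1
Independent increments: Var[X_20] = 20·σ² = 20·(1) = 20


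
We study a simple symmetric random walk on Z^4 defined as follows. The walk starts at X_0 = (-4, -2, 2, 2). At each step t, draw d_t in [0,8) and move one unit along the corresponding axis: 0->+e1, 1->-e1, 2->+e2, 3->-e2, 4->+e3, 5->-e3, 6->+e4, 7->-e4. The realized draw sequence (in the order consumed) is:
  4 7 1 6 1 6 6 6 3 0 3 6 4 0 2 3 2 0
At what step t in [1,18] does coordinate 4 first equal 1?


t=0: X=(-4, -2, 2, 2), d=4 → +e3, X_1=(-4, -2, 3, 2)
t=1: X=(-4, -2, 3, 2), d=7 → -e4, X_2=(-4, -2, 3, 1)
t=2: X=(-4, -2, 3, 1), d=1 → -e1, X_3=(-5, -2, 3, 1)
t=3: X=(-5, -2, 3, 1), d=6 → +e4, X_4=(-5, -2, 3, 2)
t=4: X=(-5, -2, 3, 2), d=1 → -e1, X_5=(-6, -2, 3, 2)
t=5: X=(-6, -2, 3, 2), d=6 → +e4, X_6=(-6, -2, 3, 3)
t=6: X=(-6, -2, 3, 3), d=6 → +e4, X_7=(-6, -2, 3, 4)
t=7: X=(-6, -2, 3, 4), d=6 → +e4, X_8=(-6, -2, 3, 5)
t=8: X=(-6, -2, 3, 5), d=3 → -e2, X_9=(-6, -3, 3, 5)
t=9: X=(-6, -3, 3, 5), d=0 → +e1, X_10=(-5, -3, 3, 5)
t=10: X=(-5, -3, 3, 5), d=3 → -e2, X_11=(-5, -4, 3, 5)
t=11: X=(-5, -4, 3, 5), d=6 → +e4, X_12=(-5, -4, 3, 6)
t=12: X=(-5, -4, 3, 6), d=4 → +e3, X_13=(-5, -4, 4, 6)
t=13: X=(-5, -4, 4, 6), d=0 → +e1, X_14=(-4, -4, 4, 6)
t=14: X=(-4, -4, 4, 6), d=2 → +e2, X_15=(-4, -3, 4, 6)
t=15: X=(-4, -3, 4, 6), d=3 → -e2, X_16=(-4, -4, 4, 6)
t=16: X=(-4, -4, 4, 6), d=2 → +e2, X_17=(-4, -3, 4, 6)
t=17: X=(-4, -3, 4, 6), d=0 → +e1, X_18=(-3, -3, 4, 6)

2


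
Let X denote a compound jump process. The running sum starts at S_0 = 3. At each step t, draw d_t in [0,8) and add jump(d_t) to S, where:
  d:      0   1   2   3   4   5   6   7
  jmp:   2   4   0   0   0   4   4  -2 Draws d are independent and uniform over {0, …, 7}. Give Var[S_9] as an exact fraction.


Outcome values over d=0..7: [2, 4, 0, 0, 0, 4, 4, -2]
Σy = 12, Σy² = 56, M = 8
μ = 12/8 = 3/2,  σ² = 56/8 − (3/2)² = 19/4
Independent increments: Var[S_9] = 9·σ² = 9·(19/4) = 171/4

171/4


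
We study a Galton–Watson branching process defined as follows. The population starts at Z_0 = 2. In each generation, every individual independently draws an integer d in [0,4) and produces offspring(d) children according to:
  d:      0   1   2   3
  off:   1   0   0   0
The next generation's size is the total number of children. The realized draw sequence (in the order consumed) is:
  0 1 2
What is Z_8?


0

gen 0: Z_0=2, draws=[0, 1], offspring=[1, 0], Z_1=1
gen 1: Z_1=1, draws=[2], offspring=[0], Z_2=0
gen 2: Z_2=0, draws=[], offspring=[], Z_3=0
gen 3: Z_3=0, draws=[], offspring=[], Z_4=0
gen 4: Z_4=0, draws=[], offspring=[], Z_5=0
gen 5: Z_5=0, draws=[], offspring=[], Z_6=0
gen 6: Z_6=0, draws=[], offspring=[], Z_7=0
gen 7: Z_7=0, draws=[], offspring=[], Z_8=0


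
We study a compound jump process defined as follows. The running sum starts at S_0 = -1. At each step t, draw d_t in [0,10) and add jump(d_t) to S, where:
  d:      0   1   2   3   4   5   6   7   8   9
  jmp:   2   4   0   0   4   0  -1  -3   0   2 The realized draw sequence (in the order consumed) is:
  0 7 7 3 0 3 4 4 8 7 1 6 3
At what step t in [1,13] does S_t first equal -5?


t=0: S=-1, d=0, jump=2, S_1=1
t=1: S=1, d=7, jump=-3, S_2=-2
t=2: S=-2, d=7, jump=-3, S_3=-5
t=3: S=-5, d=3, jump=0, S_4=-5
t=4: S=-5, d=0, jump=2, S_5=-3
t=5: S=-3, d=3, jump=0, S_6=-3
t=6: S=-3, d=4, jump=4, S_7=1
t=7: S=1, d=4, jump=4, S_8=5
t=8: S=5, d=8, jump=0, S_9=5
t=9: S=5, d=7, jump=-3, S_10=2
t=10: S=2, d=1, jump=4, S_11=6
t=11: S=6, d=6, jump=-1, S_12=5
t=12: S=5, d=3, jump=0, S_13=5

3


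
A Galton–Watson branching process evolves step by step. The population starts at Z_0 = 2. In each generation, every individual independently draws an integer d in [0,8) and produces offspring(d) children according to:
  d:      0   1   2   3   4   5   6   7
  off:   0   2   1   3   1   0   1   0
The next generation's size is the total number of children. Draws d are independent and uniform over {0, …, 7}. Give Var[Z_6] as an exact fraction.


12

Outcome values over d=0..7: [0, 2, 1, 3, 1, 0, 1, 0]
Σy = 8, Σy² = 16, M = 8
μ = 8/8 = 1,  σ² = 16/8 − (1)² = 1
V_0 = 0, E_0 = 2
V_1 = 1·E_0 + (1)²·V_0 = 2;  E_1 = 2
V_2 = 1·E_1 + (1)²·V_1 = 4;  E_2 = 2
V_3 = 1·E_2 + (1)²·V_2 = 6;  E_3 = 2
V_4 = 1·E_3 + (1)²·V_3 = 8;  E_4 = 2
V_5 = 1·E_4 + (1)²·V_4 = 10;  E_5 = 2
V_6 = 1·E_5 + (1)²·V_5 = 12;  E_6 = 2


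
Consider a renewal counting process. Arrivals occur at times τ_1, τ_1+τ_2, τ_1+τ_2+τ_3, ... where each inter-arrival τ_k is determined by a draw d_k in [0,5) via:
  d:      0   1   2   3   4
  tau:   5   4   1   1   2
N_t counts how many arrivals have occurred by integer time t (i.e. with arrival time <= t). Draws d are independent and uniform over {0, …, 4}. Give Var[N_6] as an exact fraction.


257295224/244140625

Inter-arrival values over d=0..4: [5, 4, 1, 1, 2]
Each d has probability 1/5, so the pmf of τ is: f(1) = 2/5, f(2) = 1/5, f(4) = 1/5, f(5) = 1/5
Let p_n(j) = P(N_n = j), with p_0 = [1]. Condition on τ_1: p_n(0) = P(τ > n), and for j >= 1, p_n(j) = Σ_{k<=n} f(k)·p_{n−k}(j−1)
p_1 = [3/5, 2/5]  (j = 0..1)
p_2 = [2/5, 11/25, 4/25]  (j = 0..2)
p_3 = [2/5, 7/25, 32/125, 8/125]  (j = 0..3)
p_4 = [1/5, 11/25, 1/5, 84/625, 16/625]  (j = 0..4)
p_5 = [0, 12/25, 39/125, 82/625, 208/3125, 32/3125]  (j = 0..5)
p_6 = [0, 6/25, 56/125, 123/625, 248/3125, 496/15625, 64/15625]  (j = 0..6)
E[N_6] = Σ j·p_6(j) = 34799/15625;  E[N_6²] = Σ j²·p_6(j) = 93969/15625
Var[N_6] = 93969/15625 − (34799/15625)² = 257295224/244140625


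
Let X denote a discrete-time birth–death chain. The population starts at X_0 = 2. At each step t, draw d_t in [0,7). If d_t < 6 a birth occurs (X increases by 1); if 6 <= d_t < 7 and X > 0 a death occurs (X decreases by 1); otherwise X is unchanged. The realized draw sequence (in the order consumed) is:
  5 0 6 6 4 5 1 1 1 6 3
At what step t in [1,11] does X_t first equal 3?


1

t=0: X=2, d=5 → birth, X_1=3
t=1: X=3, d=0 → birth, X_2=4
t=2: X=4, d=6 → death, X_3=3
t=3: X=3, d=6 → death, X_4=2
t=4: X=2, d=4 → birth, X_5=3
t=5: X=3, d=5 → birth, X_6=4
t=6: X=4, d=1 → birth, X_7=5
t=7: X=5, d=1 → birth, X_8=6
t=8: X=6, d=1 → birth, X_9=7
t=9: X=7, d=6 → death, X_10=6
t=10: X=6, d=3 → birth, X_11=7


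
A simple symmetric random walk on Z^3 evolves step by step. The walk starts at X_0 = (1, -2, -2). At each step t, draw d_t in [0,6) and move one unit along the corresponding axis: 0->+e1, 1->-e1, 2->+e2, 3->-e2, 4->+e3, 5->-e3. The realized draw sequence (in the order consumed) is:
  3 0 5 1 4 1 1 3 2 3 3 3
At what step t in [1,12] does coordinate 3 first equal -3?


t=0: X=(1, -2, -2), d=3 → -e2, X_1=(1, -3, -2)
t=1: X=(1, -3, -2), d=0 → +e1, X_2=(2, -3, -2)
t=2: X=(2, -3, -2), d=5 → -e3, X_3=(2, -3, -3)
t=3: X=(2, -3, -3), d=1 → -e1, X_4=(1, -3, -3)
t=4: X=(1, -3, -3), d=4 → +e3, X_5=(1, -3, -2)
t=5: X=(1, -3, -2), d=1 → -e1, X_6=(0, -3, -2)
t=6: X=(0, -3, -2), d=1 → -e1, X_7=(-1, -3, -2)
t=7: X=(-1, -3, -2), d=3 → -e2, X_8=(-1, -4, -2)
t=8: X=(-1, -4, -2), d=2 → +e2, X_9=(-1, -3, -2)
t=9: X=(-1, -3, -2), d=3 → -e2, X_10=(-1, -4, -2)
t=10: X=(-1, -4, -2), d=3 → -e2, X_11=(-1, -5, -2)
t=11: X=(-1, -5, -2), d=3 → -e2, X_12=(-1, -6, -2)

3


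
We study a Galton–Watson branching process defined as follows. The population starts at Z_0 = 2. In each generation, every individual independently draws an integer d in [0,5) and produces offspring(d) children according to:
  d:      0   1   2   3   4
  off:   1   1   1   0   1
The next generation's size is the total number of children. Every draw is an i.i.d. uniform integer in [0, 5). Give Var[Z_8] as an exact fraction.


42610065408/152587890625

Outcome values over d=0..4: [1, 1, 1, 0, 1]
Σy = 4, Σy² = 4, M = 5
μ = 4/5 = 4/5,  σ² = 4/5 − (4/5)² = 4/25
V_0 = 0, E_0 = 2
V_1 = 4/25·E_0 + (4/5)²·V_0 = 8/25;  E_1 = 8/5
V_2 = 4/25·E_1 + (4/5)²·V_1 = 288/625;  E_2 = 32/25
V_3 = 4/25·E_2 + (4/5)²·V_2 = 7808/15625;  E_3 = 128/125
V_4 = 4/25·E_3 + (4/5)²·V_3 = 188928/390625;  E_4 = 512/625
V_5 = 4/25·E_4 + (4/5)²·V_4 = 4302848/9765625;  E_5 = 2048/3125
V_6 = 4/25·E_5 + (4/5)²·V_5 = 94445568/244140625;  E_6 = 8192/15625
V_7 = 4/25·E_6 + (4/5)²·V_6 = 2023129088/6103515625;  E_7 = 32768/78125
V_8 = 4/25·E_7 + (4/5)²·V_7 = 42610065408/152587890625;  E_8 = 131072/390625


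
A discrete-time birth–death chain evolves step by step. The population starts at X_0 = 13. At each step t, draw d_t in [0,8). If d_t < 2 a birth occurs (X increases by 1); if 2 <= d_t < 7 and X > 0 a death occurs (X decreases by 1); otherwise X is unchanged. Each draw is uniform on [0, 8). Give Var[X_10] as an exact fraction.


235/32

X can drop by at most 1 per step and X_0 = 13 > T = 10, so X_t >= 13 − t >= 3 > 0 for every t <= 10: the floor at 0 (the 'and X > 0' condition) never binds. Hence X_10 = X_0 + Σ_{t<10} Y_t with i.i.d. increments Y_t = y(d_t) ∈ {+1, −1, 0}.
Outcome values over d=0..7: [1, 1, -1, -1, -1, -1, -1, 0]
Σy = -3, Σy² = 7, M = 8
μ = -3/8 = -3/8,  σ² = 7/8 − (-3/8)² = 47/64
Independent increments: Var[X_10] = 10·σ² = 10·(47/64) = 235/32


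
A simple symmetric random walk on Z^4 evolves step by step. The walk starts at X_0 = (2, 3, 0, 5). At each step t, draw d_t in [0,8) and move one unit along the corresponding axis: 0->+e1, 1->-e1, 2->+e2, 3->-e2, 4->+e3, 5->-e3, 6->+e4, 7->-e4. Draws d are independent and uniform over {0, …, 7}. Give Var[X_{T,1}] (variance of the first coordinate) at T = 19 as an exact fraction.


19/4

Outcome values over d=0..7: [1, -1, 0, 0, 0, 0, 0, 0]
Σy = 0, Σy² = 2, M = 8
μ = 0/8 = 0,  σ² = 2/8 − (0)² = 1/4
Independent increments: Var[X_19] = 19·σ² = 19·(1/4) = 19/4


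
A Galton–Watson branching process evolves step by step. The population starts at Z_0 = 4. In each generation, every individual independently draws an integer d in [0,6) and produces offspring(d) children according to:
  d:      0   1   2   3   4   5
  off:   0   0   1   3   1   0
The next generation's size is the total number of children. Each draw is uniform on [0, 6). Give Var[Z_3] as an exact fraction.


Outcome values over d=0..5: [0, 0, 1, 3, 1, 0]
Σy = 5, Σy² = 11, M = 6
μ = 5/6 = 5/6,  σ² = 11/6 − (5/6)² = 41/36
V_0 = 0, E_0 = 4
V_1 = 41/36·E_0 + (5/6)²·V_0 = 41/9;  E_1 = 10/3
V_2 = 41/36·E_1 + (5/6)²·V_1 = 2255/324;  E_2 = 25/9
V_3 = 41/36·E_2 + (5/6)²·V_2 = 93275/11664;  E_3 = 125/54

93275/11664


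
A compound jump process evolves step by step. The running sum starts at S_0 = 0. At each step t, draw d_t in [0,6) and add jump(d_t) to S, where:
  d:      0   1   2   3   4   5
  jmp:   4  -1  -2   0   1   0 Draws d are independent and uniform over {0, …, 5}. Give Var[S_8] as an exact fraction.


Outcome values over d=0..5: [4, -1, -2, 0, 1, 0]
Σy = 2, Σy² = 22, M = 6
μ = 2/6 = 1/3,  σ² = 22/6 − (1/3)² = 32/9
Independent increments: Var[S_8] = 8·σ² = 8·(32/9) = 256/9

256/9


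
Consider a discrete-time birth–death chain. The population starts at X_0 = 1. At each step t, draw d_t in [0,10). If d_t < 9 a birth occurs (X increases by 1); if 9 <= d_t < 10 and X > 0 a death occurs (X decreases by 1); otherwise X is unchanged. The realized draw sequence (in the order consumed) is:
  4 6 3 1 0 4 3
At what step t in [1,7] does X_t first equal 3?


t=0: X=1, d=4 → birth, X_1=2
t=1: X=2, d=6 → birth, X_2=3
t=2: X=3, d=3 → birth, X_3=4
t=3: X=4, d=1 → birth, X_4=5
t=4: X=5, d=0 → birth, X_5=6
t=5: X=6, d=4 → birth, X_6=7
t=6: X=7, d=3 → birth, X_7=8

2


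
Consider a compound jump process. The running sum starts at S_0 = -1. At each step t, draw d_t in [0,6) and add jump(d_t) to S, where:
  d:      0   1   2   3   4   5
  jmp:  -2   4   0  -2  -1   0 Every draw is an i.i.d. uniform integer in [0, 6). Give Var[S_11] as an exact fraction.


Outcome values over d=0..5: [-2, 4, 0, -2, -1, 0]
Σy = -1, Σy² = 25, M = 6
μ = -1/6 = -1/6,  σ² = 25/6 − (-1/6)² = 149/36
Independent increments: Var[S_11] = 11·σ² = 11·(149/36) = 1639/36

1639/36


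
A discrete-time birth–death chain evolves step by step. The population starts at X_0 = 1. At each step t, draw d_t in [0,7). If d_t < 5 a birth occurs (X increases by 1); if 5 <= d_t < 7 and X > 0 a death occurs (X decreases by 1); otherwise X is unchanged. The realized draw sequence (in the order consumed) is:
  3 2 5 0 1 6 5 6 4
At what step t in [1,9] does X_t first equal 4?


t=0: X=1, d=3 → birth, X_1=2
t=1: X=2, d=2 → birth, X_2=3
t=2: X=3, d=5 → death, X_3=2
t=3: X=2, d=0 → birth, X_4=3
t=4: X=3, d=1 → birth, X_5=4
t=5: X=4, d=6 → death, X_6=3
t=6: X=3, d=5 → death, X_7=2
t=7: X=2, d=6 → death, X_8=1
t=8: X=1, d=4 → birth, X_9=2

5


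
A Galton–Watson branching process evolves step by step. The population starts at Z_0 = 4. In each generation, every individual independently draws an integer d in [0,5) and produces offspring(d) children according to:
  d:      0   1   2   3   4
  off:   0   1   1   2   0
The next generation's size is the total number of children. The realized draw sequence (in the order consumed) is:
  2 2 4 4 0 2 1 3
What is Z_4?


2

gen 0: Z_0=4, draws=[2, 2, 4, 4], offspring=[1, 1, 0, 0], Z_1=2
gen 1: Z_1=2, draws=[0, 2], offspring=[0, 1], Z_2=1
gen 2: Z_2=1, draws=[1], offspring=[1], Z_3=1
gen 3: Z_3=1, draws=[3], offspring=[2], Z_4=2


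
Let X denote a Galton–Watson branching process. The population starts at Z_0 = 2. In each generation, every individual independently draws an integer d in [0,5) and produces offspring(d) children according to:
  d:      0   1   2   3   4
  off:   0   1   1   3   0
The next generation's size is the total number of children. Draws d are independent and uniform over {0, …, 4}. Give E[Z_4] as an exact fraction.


2

Outcome values over d=0..4: [0, 1, 1, 3, 0]
Σy = 5, Σy² = 11, M = 5
μ = 5/5 = 1,  σ² = 11/5 − (1)² = 6/5
E[Z_0] = 2
E[Z_1] = 1·E[Z_0] = 2
E[Z_2] = 1·E[Z_1] = 2
E[Z_3] = 1·E[Z_2] = 2
E[Z_4] = 1·E[Z_3] = 2


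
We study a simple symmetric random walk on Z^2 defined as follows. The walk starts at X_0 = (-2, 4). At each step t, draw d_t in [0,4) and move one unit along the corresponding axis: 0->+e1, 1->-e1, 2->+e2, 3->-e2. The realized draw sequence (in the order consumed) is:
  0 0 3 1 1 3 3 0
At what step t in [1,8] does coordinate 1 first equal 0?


2

t=0: X=(-2, 4), d=0 → +e1, X_1=(-1, 4)
t=1: X=(-1, 4), d=0 → +e1, X_2=(0, 4)
t=2: X=(0, 4), d=3 → -e2, X_3=(0, 3)
t=3: X=(0, 3), d=1 → -e1, X_4=(-1, 3)
t=4: X=(-1, 3), d=1 → -e1, X_5=(-2, 3)
t=5: X=(-2, 3), d=3 → -e2, X_6=(-2, 2)
t=6: X=(-2, 2), d=3 → -e2, X_7=(-2, 1)
t=7: X=(-2, 1), d=0 → +e1, X_8=(-1, 1)


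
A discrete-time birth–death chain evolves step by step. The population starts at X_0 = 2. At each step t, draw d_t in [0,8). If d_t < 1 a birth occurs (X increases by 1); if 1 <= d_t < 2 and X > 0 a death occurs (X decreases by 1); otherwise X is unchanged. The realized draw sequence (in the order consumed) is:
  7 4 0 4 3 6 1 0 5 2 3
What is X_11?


t=0: X=2, d=7 → hold, X_1=2
t=1: X=2, d=4 → hold, X_2=2
t=2: X=2, d=0 → birth, X_3=3
t=3: X=3, d=4 → hold, X_4=3
t=4: X=3, d=3 → hold, X_5=3
t=5: X=3, d=6 → hold, X_6=3
t=6: X=3, d=1 → death, X_7=2
t=7: X=2, d=0 → birth, X_8=3
t=8: X=3, d=5 → hold, X_9=3
t=9: X=3, d=2 → hold, X_10=3
t=10: X=3, d=3 → hold, X_11=3

3


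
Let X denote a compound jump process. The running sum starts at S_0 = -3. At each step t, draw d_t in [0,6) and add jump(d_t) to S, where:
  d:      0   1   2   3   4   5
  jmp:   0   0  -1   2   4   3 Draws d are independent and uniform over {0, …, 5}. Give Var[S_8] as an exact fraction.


232/9

Outcome values over d=0..5: [0, 0, -1, 2, 4, 3]
Σy = 8, Σy² = 30, M = 6
μ = 8/6 = 4/3,  σ² = 30/6 − (4/3)² = 29/9
Independent increments: Var[S_8] = 8·σ² = 8·(29/9) = 232/9


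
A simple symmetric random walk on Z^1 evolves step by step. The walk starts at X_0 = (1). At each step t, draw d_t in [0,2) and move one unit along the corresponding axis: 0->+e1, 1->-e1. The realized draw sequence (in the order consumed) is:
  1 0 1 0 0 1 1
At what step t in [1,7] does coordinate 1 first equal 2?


t=0: X=(1), d=1 → -e1, X_1=(0)
t=1: X=(0), d=0 → +e1, X_2=(1)
t=2: X=(1), d=1 → -e1, X_3=(0)
t=3: X=(0), d=0 → +e1, X_4=(1)
t=4: X=(1), d=0 → +e1, X_5=(2)
t=5: X=(2), d=1 → -e1, X_6=(1)
t=6: X=(1), d=1 → -e1, X_7=(0)

5


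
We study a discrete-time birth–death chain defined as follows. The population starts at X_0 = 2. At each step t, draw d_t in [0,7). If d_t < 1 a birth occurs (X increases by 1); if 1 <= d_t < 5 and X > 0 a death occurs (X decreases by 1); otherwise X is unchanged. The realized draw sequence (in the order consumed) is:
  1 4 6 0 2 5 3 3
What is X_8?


t=0: X=2, d=1 → death, X_1=1
t=1: X=1, d=4 → death, X_2=0
t=2: X=0, d=6 → hold, X_3=0
t=3: X=0, d=0 → birth, X_4=1
t=4: X=1, d=2 → death, X_5=0
t=5: X=0, d=5 → hold, X_6=0
t=6: X=0, d=3 → hold, X_7=0
t=7: X=0, d=3 → hold, X_8=0

0


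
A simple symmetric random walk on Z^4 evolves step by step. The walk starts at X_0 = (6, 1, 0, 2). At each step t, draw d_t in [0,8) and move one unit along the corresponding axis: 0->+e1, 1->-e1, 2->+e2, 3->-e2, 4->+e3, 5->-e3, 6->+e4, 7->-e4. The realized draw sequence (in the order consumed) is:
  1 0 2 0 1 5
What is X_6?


t=0: X=(6, 1, 0, 2), d=1 → -e1, X_1=(5, 1, 0, 2)
t=1: X=(5, 1, 0, 2), d=0 → +e1, X_2=(6, 1, 0, 2)
t=2: X=(6, 1, 0, 2), d=2 → +e2, X_3=(6, 2, 0, 2)
t=3: X=(6, 2, 0, 2), d=0 → +e1, X_4=(7, 2, 0, 2)
t=4: X=(7, 2, 0, 2), d=1 → -e1, X_5=(6, 2, 0, 2)
t=5: X=(6, 2, 0, 2), d=5 → -e3, X_6=(6, 2, -1, 2)

(6, 2, -1, 2)


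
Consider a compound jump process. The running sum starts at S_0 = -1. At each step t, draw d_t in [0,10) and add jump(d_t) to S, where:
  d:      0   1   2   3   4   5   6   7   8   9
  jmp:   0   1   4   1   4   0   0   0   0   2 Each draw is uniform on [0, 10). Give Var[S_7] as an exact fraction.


413/25

Outcome values over d=0..9: [0, 1, 4, 1, 4, 0, 0, 0, 0, 2]
Σy = 12, Σy² = 38, M = 10
μ = 12/10 = 6/5,  σ² = 38/10 − (6/5)² = 59/25
Independent increments: Var[S_7] = 7·σ² = 7·(59/25) = 413/25


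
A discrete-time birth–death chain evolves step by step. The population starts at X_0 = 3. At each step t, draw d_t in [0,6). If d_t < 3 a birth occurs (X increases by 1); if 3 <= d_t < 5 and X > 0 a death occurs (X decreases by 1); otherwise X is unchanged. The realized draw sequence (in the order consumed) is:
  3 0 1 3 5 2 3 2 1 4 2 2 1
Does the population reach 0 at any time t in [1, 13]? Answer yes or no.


no

t=0: X=3, d=3 → death, X_1=2
t=1: X=2, d=0 → birth, X_2=3
t=2: X=3, d=1 → birth, X_3=4
t=3: X=4, d=3 → death, X_4=3
t=4: X=3, d=5 → hold, X_5=3
t=5: X=3, d=2 → birth, X_6=4
t=6: X=4, d=3 → death, X_7=3
t=7: X=3, d=2 → birth, X_8=4
t=8: X=4, d=1 → birth, X_9=5
t=9: X=5, d=4 → death, X_10=4
t=10: X=4, d=2 → birth, X_11=5
t=11: X=5, d=2 → birth, X_12=6
t=12: X=6, d=1 → birth, X_13=7


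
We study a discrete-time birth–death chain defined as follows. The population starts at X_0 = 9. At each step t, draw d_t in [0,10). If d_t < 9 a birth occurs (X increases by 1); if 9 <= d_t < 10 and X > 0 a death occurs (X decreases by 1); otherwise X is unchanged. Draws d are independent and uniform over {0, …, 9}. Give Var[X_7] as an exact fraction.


63/25

X can drop by at most 1 per step and X_0 = 9 > T = 7, so X_t >= 9 − t >= 2 > 0 for every t <= 7: the floor at 0 (the 'and X > 0' condition) never binds. Hence X_7 = X_0 + Σ_{t<7} Y_t with i.i.d. increments Y_t = y(d_t) ∈ {+1, −1, 0}.
Outcome values over d=0..9: [1, 1, 1, 1, 1, 1, 1, 1, 1, -1]
Σy = 8, Σy² = 10, M = 10
μ = 8/10 = 4/5,  σ² = 10/10 − (4/5)² = 9/25
Independent increments: Var[X_7] = 7·σ² = 7·(9/25) = 63/25


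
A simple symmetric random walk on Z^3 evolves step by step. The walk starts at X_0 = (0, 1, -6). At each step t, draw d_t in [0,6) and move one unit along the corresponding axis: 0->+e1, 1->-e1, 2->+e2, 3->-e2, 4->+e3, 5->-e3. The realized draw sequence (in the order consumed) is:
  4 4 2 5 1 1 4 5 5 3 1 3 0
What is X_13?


(-2, 0, -6)

t=0: X=(0, 1, -6), d=4 → +e3, X_1=(0, 1, -5)
t=1: X=(0, 1, -5), d=4 → +e3, X_2=(0, 1, -4)
t=2: X=(0, 1, -4), d=2 → +e2, X_3=(0, 2, -4)
t=3: X=(0, 2, -4), d=5 → -e3, X_4=(0, 2, -5)
t=4: X=(0, 2, -5), d=1 → -e1, X_5=(-1, 2, -5)
t=5: X=(-1, 2, -5), d=1 → -e1, X_6=(-2, 2, -5)
t=6: X=(-2, 2, -5), d=4 → +e3, X_7=(-2, 2, -4)
t=7: X=(-2, 2, -4), d=5 → -e3, X_8=(-2, 2, -5)
t=8: X=(-2, 2, -5), d=5 → -e3, X_9=(-2, 2, -6)
t=9: X=(-2, 2, -6), d=3 → -e2, X_10=(-2, 1, -6)
t=10: X=(-2, 1, -6), d=1 → -e1, X_11=(-3, 1, -6)
t=11: X=(-3, 1, -6), d=3 → -e2, X_12=(-3, 0, -6)
t=12: X=(-3, 0, -6), d=0 → +e1, X_13=(-2, 0, -6)


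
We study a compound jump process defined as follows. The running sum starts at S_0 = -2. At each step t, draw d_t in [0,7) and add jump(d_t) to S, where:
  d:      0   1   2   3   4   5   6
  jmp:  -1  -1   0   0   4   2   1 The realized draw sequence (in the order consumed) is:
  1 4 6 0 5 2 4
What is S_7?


7

t=0: S=-2, d=1, jump=-1, S_1=-3
t=1: S=-3, d=4, jump=4, S_2=1
t=2: S=1, d=6, jump=1, S_3=2
t=3: S=2, d=0, jump=-1, S_4=1
t=4: S=1, d=5, jump=2, S_5=3
t=5: S=3, d=2, jump=0, S_6=3
t=6: S=3, d=4, jump=4, S_7=7


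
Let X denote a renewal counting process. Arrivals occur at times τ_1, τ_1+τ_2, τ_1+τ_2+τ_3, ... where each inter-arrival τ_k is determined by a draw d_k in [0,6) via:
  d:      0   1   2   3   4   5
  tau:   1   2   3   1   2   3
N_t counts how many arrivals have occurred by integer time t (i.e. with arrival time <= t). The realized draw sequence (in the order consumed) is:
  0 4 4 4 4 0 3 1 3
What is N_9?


draw d_1=0: τ_1=1, arrival time A_1=1
draw d_2=4: τ_2=2, arrival time A_2=3
draw d_3=4: τ_3=2, arrival time A_3=5
draw d_4=4: τ_4=2, arrival time A_4=7
draw d_5=4: τ_5=2, arrival time A_5=9
draw d_6=0: τ_6=1, arrival time A_6=10
draw d_7=3: τ_7=1, arrival time A_7=11
draw d_8=1: τ_8=2, arrival time A_8=13
draw d_9=3: τ_9=1, arrival time A_9=14
N_t over t=0..9: 0:0 1:1 2:1 3:2 4:2 5:3 6:3 7:4 8:4 9:5

5


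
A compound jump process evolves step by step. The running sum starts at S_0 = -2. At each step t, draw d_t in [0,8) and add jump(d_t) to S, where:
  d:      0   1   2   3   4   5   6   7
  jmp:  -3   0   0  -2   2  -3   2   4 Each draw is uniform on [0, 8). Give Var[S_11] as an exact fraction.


Outcome values over d=0..7: [-3, 0, 0, -2, 2, -3, 2, 4]
Σy = 0, Σy² = 46, M = 8
μ = 0/8 = 0,  σ² = 46/8 − (0)² = 23/4
Independent increments: Var[S_11] = 11·σ² = 11·(23/4) = 253/4

253/4


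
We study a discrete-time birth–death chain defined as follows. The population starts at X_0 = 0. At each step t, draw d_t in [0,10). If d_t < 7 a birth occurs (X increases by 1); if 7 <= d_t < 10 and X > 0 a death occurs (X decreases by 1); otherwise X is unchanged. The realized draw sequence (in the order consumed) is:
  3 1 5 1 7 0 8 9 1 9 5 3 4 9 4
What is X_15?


t=0: X=0, d=3 → birth, X_1=1
t=1: X=1, d=1 → birth, X_2=2
t=2: X=2, d=5 → birth, X_3=3
t=3: X=3, d=1 → birth, X_4=4
t=4: X=4, d=7 → death, X_5=3
t=5: X=3, d=0 → birth, X_6=4
t=6: X=4, d=8 → death, X_7=3
t=7: X=3, d=9 → death, X_8=2
t=8: X=2, d=1 → birth, X_9=3
t=9: X=3, d=9 → death, X_10=2
t=10: X=2, d=5 → birth, X_11=3
t=11: X=3, d=3 → birth, X_12=4
t=12: X=4, d=4 → birth, X_13=5
t=13: X=5, d=9 → death, X_14=4
t=14: X=4, d=4 → birth, X_15=5

5


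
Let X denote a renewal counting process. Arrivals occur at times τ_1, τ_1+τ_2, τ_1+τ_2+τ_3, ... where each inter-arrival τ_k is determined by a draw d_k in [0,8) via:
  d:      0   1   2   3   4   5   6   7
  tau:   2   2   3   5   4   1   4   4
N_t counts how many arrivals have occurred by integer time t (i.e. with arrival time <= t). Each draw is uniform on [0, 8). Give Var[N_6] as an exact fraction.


Inter-arrival values over d=0..7: [2, 2, 3, 5, 4, 1, 4, 4]
Each d has probability 1/8, so the pmf of τ is: f(1) = 1/8, f(2) = 1/4, f(3) = 1/8, f(4) = 3/8, f(5) = 1/8
Let p_n(j) = P(N_n = j), with p_0 = [1]. Condition on τ_1: p_n(0) = P(τ > n), and for j >= 1, p_n(j) = Σ_{k<=n} f(k)·p_{n−k}(j−1)
p_1 = [7/8, 1/8]  (j = 0..1)
p_2 = [5/8, 23/64, 1/64]  (j = 0..2)
p_3 = [1/2, 27/64, 39/512, 1/512]  (j = 0..3)
p_4 = [1/8, 45/64, 81/512, 55/4096, 1/4096]  (j = 0..4)
p_5 = [0, 43/64, 73/256, 167/4096, 71/32768, 1/32768]  (j = 0..5)
p_6 = [0, 7/16, 237/512, 371/4096, 285/32768, 87/262144, 1/262144]  (j = 0..6)
E[N_6] = Σ j·p_6(j) = 438169/262144;  E[N_6²] = Σ j²·p_6(j) = 852451/262144
Var[N_6] = 852451/262144 − (438169/262144)² = 31472842383/68719476736

31472842383/68719476736


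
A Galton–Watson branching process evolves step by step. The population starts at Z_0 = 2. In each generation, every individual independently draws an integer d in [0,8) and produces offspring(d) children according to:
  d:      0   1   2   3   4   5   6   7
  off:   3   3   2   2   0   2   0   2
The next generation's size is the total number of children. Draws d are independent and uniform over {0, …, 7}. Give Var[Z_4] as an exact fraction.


4659655/32768

Outcome values over d=0..7: [3, 3, 2, 2, 0, 2, 0, 2]
Σy = 14, Σy² = 34, M = 8
μ = 14/8 = 7/4,  σ² = 34/8 − (7/4)² = 19/16
V_0 = 0, E_0 = 2
V_1 = 19/16·E_0 + (7/4)²·V_0 = 19/8;  E_1 = 7/2
V_2 = 19/16·E_1 + (7/4)²·V_1 = 1463/128;  E_2 = 49/8
V_3 = 19/16·E_2 + (7/4)²·V_2 = 86583/2048;  E_3 = 343/32
V_4 = 19/16·E_3 + (7/4)²·V_3 = 4659655/32768;  E_4 = 2401/128


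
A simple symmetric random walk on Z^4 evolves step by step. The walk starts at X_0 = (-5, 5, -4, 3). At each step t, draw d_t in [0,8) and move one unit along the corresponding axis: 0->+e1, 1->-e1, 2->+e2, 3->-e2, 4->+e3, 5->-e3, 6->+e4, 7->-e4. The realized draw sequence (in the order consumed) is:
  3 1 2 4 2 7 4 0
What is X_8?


t=0: X=(-5, 5, -4, 3), d=3 → -e2, X_1=(-5, 4, -4, 3)
t=1: X=(-5, 4, -4, 3), d=1 → -e1, X_2=(-6, 4, -4, 3)
t=2: X=(-6, 4, -4, 3), d=2 → +e2, X_3=(-6, 5, -4, 3)
t=3: X=(-6, 5, -4, 3), d=4 → +e3, X_4=(-6, 5, -3, 3)
t=4: X=(-6, 5, -3, 3), d=2 → +e2, X_5=(-6, 6, -3, 3)
t=5: X=(-6, 6, -3, 3), d=7 → -e4, X_6=(-6, 6, -3, 2)
t=6: X=(-6, 6, -3, 2), d=4 → +e3, X_7=(-6, 6, -2, 2)
t=7: X=(-6, 6, -2, 2), d=0 → +e1, X_8=(-5, 6, -2, 2)

(-5, 6, -2, 2)


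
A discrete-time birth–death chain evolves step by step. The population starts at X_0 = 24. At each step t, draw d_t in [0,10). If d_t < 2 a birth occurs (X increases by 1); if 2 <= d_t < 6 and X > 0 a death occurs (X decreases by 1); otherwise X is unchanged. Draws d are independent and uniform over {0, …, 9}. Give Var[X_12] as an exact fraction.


168/25

X can drop by at most 1 per step and X_0 = 24 > T = 12, so X_t >= 24 − t >= 12 > 0 for every t <= 12: the floor at 0 (the 'and X > 0' condition) never binds. Hence X_12 = X_0 + Σ_{t<12} Y_t with i.i.d. increments Y_t = y(d_t) ∈ {+1, −1, 0}.
Outcome values over d=0..9: [1, 1, -1, -1, -1, -1, 0, 0, 0, 0]
Σy = -2, Σy² = 6, M = 10
μ = -2/10 = -1/5,  σ² = 6/10 − (-1/5)² = 14/25
Independent increments: Var[X_12] = 12·σ² = 12·(14/25) = 168/25


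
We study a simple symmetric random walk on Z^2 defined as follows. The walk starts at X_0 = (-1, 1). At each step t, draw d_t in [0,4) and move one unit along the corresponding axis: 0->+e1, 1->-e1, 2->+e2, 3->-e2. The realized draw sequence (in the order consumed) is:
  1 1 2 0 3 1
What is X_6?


t=0: X=(-1, 1), d=1 → -e1, X_1=(-2, 1)
t=1: X=(-2, 1), d=1 → -e1, X_2=(-3, 1)
t=2: X=(-3, 1), d=2 → +e2, X_3=(-3, 2)
t=3: X=(-3, 2), d=0 → +e1, X_4=(-2, 2)
t=4: X=(-2, 2), d=3 → -e2, X_5=(-2, 1)
t=5: X=(-2, 1), d=1 → -e1, X_6=(-3, 1)

(-3, 1)


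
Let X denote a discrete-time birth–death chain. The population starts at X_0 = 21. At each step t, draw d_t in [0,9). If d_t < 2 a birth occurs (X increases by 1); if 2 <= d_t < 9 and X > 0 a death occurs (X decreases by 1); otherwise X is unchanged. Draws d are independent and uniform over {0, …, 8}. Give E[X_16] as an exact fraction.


X can drop by at most 1 per step and X_0 = 21 > T = 16, so X_t >= 21 − t >= 5 > 0 for every t <= 16: the floor at 0 (the 'and X > 0' condition) never binds. Hence X_16 = X_0 + Σ_{t<16} Y_t with i.i.d. increments Y_t = y(d_t) ∈ {+1, −1, 0}.
Outcome values over d=0..8: [1, 1, -1, -1, -1, -1, -1, -1, -1]
Σy = -5, Σy² = 9, M = 9
μ = -5/9 = -5/9,  σ² = 9/9 − (-5/9)² = 56/81
E[X_16] = 21 + 16·(-5/9) = 109/9

109/9
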